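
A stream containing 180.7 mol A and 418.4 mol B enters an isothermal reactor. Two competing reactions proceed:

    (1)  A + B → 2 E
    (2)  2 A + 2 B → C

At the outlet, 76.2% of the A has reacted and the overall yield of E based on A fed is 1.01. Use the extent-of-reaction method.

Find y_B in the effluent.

Yield of E: 2ξ₁ / 180.7 = 1.01 → ξ₁ = 91.25 mol.
Conversion of A: 1ξ₁ + 2ξ₂ = 0.762 × 180.7 = 137.7 → ξ₂ = 23.22 mol.
Outlet amounts (n = n₀ + Σ ν·ξ):
  A: 180.7 − 1(91.25) − 2(23.22) = 43.01
  B: 418.4 − 1(91.25) − 2(23.22) = 280.7
  E: 0 + 2(91.25) = 182.5
  C: 0 + 1(23.22) = 23.22
Total out = 529.4 mol; y_B = 280.7 / 529.4 = 0.5302.

0.53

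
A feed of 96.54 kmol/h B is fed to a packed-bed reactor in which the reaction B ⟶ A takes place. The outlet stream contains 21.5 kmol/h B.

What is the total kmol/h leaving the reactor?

For B: n = n₀ − 1ξ → 21.5 = 96.54 − 1ξ, giving ξ = 75.04 kmol/h.
Outlet amounts (n = n₀ + ν ξ):
  B: 96.54 − 1(75.04) = 21.5
  A: 0 + 1(75.04) = 75.04
Total out = 21.5 + 75.04 = 96.54 kmol/h.

96.5 kmol/h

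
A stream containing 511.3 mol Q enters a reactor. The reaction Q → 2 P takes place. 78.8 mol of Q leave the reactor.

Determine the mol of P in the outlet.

865 mol

For Q: n = n₀ − 1ξ → 78.8 = 511.3 − 1ξ, giving ξ = 432.5 mol.
Outlet amounts (n = n₀ + ν ξ):
  Q: 511.3 − 1(432.5) = 78.8
  P: 0 + 2(432.5) = 865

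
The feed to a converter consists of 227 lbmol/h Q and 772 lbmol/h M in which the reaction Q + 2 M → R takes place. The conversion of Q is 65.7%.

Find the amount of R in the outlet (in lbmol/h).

149 lbmol/h

Q reacted = 0.657 × 227 = 149.1 lbmol/h; ν_Q = −1, so ξ = 149.1/1 = 149.1 lbmol/h.
Outlet amounts (n = n₀ + ν ξ):
  Q: 227 − 1(149.1) = 77.86
  M: 772 − 2(149.1) = 473.7
  R: 0 + 1(149.1) = 149.1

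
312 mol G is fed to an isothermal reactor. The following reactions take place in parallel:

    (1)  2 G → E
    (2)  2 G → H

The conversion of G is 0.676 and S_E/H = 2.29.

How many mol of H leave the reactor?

Conversion of G: G consumed = 0.676 × 312 = 210.9 mol = 2ξ₁ + 2ξ₂.
Selectivity: 1ξ₁ / (1ξ₂) = 2.29 → ξ₁ = 2.29 ξ₂.
Substitute: (2·2.29 + 2) ξ₂ = 210.9 → ξ₂ = 32.05 mol, ξ₁ = 73.4 mol.
Outlet amounts (n = n₀ + Σ ν·ξ):
  G: 312 − 2(73.4) − 2(32.05) = 101.1
  E: 0 + 1(73.4) = 73.4
  H: 0 + 1(32.05) = 32.05

32.1 mol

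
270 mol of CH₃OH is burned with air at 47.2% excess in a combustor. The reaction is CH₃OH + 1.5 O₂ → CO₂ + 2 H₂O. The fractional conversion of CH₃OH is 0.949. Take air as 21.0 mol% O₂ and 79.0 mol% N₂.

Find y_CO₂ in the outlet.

Stoichiometric O₂ = 1.5 × 270 = 405 mol; O₂ fed = 405 × 1.472 = 596.2 mol.
N₂ fed = 596.2 × 79/21 = 2243 mol.
Fuel reacted = 0.949 × 270 → ξ = 256.2 mol.
Outlet (n = n₀ + ν ξ):
  CH₃OH: 270 − 1(256.2) = 13.77
  O₂: 596.2 − 1.5(256.2) = 211.8
  N₂: 2243 (inert)
  CO₂: 0 + 1(256.2) = 256.2
  H₂O: 0 + 2(256.2) = 512.5
Total out = 3237 mol; y_CO₂ = 256.2 / 3237 = 0.07916.

0.0792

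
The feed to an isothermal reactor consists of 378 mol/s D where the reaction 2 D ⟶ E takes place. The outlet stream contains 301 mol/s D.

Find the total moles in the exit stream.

For D: n = n₀ − 2ξ → 301 = 378 − 2ξ, giving ξ = 38.5 mol/s.
Outlet amounts (n = n₀ + ν ξ):
  D: 378 − 2(38.5) = 301
  E: 0 + 1(38.5) = 38.5
Total out = 301 + 38.5 = 339.5 mol/s.

340 mol/s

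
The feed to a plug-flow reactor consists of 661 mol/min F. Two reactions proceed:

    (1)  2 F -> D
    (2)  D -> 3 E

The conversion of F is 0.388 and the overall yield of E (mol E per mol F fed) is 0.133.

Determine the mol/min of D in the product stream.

Conversion of F: F consumed = 2ξ₁ = 0.388 × 661 → ξ₁ = 128.2 mol/min.
Yield of E: 3ξ₂ / 661 = 0.133 → ξ₂ = 29.3 mol/min.
Outlet amounts (n = n₀ + Σ ν·ξ):
  F: 661 − 2(128.2) = 404.5
  D: 0 + 1(128.2) − 1(29.3) = 98.93
  E: 0 + 3(29.3) = 87.91

98.9 mol/min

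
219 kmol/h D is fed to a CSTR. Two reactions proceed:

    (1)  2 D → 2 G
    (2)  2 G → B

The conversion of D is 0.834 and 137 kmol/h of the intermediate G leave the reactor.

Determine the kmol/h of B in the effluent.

Conversion of D: D consumed = 2ξ₁ = 0.834 × 219 → ξ₁ = 91.32 kmol/h.
G balance: n_G = 0 + 2ξ₁ − 2ξ₂ = 137 → ξ₂ = (2·91.32 − 137)/2 = 22.82 kmol/h.
Outlet amounts (n = n₀ + Σ ν·ξ):
  D: 219 − 2(91.32) = 36.35
  G: 0 + 2(91.32) − 2(22.82) = 137
  B: 0 + 1(22.82) = 22.82

22.8 kmol/h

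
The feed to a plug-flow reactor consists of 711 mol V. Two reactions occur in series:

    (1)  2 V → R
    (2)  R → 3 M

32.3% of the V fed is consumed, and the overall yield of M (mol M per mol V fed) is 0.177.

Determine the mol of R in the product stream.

Conversion of V: V consumed = 2ξ₁ = 0.323 × 711 → ξ₁ = 114.8 mol.
Yield of M: 3ξ₂ / 711 = 0.177 → ξ₂ = 41.95 mol.
Outlet amounts (n = n₀ + Σ ν·ξ):
  V: 711 − 2(114.8) = 481.3
  R: 0 + 1(114.8) − 1(41.95) = 72.88
  M: 0 + 3(41.95) = 125.8

72.9 mol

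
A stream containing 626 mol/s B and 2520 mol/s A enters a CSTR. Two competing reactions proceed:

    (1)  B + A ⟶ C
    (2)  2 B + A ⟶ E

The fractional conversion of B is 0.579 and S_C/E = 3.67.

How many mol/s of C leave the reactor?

235 mol/s

Conversion of B: B consumed = 0.579 × 626 = 362.5 mol/s = 1ξ₁ + 2ξ₂.
Selectivity: 1ξ₁ / (1ξ₂) = 3.67 → ξ₁ = 3.67 ξ₂.
Substitute: (1·3.67 + 2) ξ₂ = 362.5 → ξ₂ = 63.92 mol/s, ξ₁ = 234.6 mol/s.
Outlet amounts (n = n₀ + Σ ν·ξ):
  B: 626 − 1(234.6) − 2(63.92) = 263.5
  A: 2520 − 1(234.6) − 1(63.92) = 2221
  C: 0 + 1(234.6) = 234.6
  E: 0 + 1(63.92) = 63.92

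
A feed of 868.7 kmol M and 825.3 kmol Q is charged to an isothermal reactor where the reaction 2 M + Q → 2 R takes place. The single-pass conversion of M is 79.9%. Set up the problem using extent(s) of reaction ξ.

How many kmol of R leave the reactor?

694 kmol

M reacted = 0.799 × 868.7 = 694.1 kmol; ν_M = −2, so ξ = 694.1/2 = 347 kmol.
Outlet amounts (n = n₀ + ν ξ):
  M: 868.7 − 2(347) = 174.6
  Q: 825.3 − 1(347) = 478.3
  R: 0 + 2(347) = 694.1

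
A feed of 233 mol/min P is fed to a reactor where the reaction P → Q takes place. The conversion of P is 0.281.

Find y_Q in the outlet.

0.281

P reacted = 0.281 × 233 = 65.47 mol/min; ν_P = −1, so ξ = 65.47/1 = 65.47 mol/min.
Outlet amounts (n = n₀ + ν ξ):
  P: 233 − 1(65.47) = 167.5
  Q: 0 + 1(65.47) = 65.47
Total out = 233 mol/min; y_Q = 65.47 / 233 = 0.281.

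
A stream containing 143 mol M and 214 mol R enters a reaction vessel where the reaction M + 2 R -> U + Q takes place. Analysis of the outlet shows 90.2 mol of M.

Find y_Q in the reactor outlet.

0.174

For M: n = n₀ − 1ξ → 90.2 = 143 − 1ξ, giving ξ = 52.8 mol.
Outlet amounts (n = n₀ + ν ξ):
  M: 143 − 1(52.8) = 90.2
  R: 214 − 2(52.8) = 108.4
  U: 0 + 1(52.8) = 52.8
  Q: 0 + 1(52.8) = 52.8
Total out = 304.2 mol; y_Q = 52.8 / 304.2 = 0.1736.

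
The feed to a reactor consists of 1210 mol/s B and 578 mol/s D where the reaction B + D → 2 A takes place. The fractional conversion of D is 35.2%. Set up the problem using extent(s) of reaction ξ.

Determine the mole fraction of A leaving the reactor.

0.228

D reacted = 0.352 × 578 = 203.5 mol/s; ν_D = −1, so ξ = 203.5/1 = 203.5 mol/s.
Outlet amounts (n = n₀ + ν ξ):
  B: 1210 − 1(203.5) = 1007
  D: 578 − 1(203.5) = 374.5
  A: 0 + 2(203.5) = 406.9
Total out = 1788 mol/s; y_A = 406.9 / 1788 = 0.2276.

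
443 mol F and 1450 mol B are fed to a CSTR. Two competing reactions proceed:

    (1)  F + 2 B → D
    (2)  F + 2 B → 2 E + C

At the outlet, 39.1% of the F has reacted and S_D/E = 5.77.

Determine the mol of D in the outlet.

Conversion of F: F consumed = 0.391 × 443 = 173.2 mol = 1ξ₁ + 1ξ₂.
Selectivity: 1ξ₁ / (2ξ₂) = 5.77 → ξ₁ = 11.54 ξ₂.
Substitute: (1·11.54 + 1) ξ₂ = 173.2 → ξ₂ = 13.81 mol, ξ₁ = 159.4 mol.
Outlet amounts (n = n₀ + Σ ν·ξ):
  F: 443 − 1(159.4) − 1(13.81) = 269.8
  B: 1450 − 2(159.4) − 2(13.81) = 1104
  D: 0 + 1(159.4) = 159.4
  E: 0 + 2(13.81) = 27.63
  C: 0 + 1(13.81) = 13.81

159 mol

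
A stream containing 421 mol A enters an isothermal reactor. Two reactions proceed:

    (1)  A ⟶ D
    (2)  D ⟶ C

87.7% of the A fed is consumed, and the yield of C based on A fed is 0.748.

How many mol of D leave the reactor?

54.3 mol

Conversion of A: A consumed = 1ξ₁ = 0.877 × 421 → ξ₁ = 369.2 mol.
Yield of C: 1ξ₂ / 421 = 0.748 → ξ₂ = 314.9 mol.
Outlet amounts (n = n₀ + Σ ν·ξ):
  A: 421 − 1(369.2) = 51.78
  D: 0 + 1(369.2) − 1(314.9) = 54.31
  C: 0 + 1(314.9) = 314.9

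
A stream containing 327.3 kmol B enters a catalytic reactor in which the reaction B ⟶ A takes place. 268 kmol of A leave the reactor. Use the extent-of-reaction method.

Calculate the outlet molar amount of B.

59.3 kmol

For A: n = n₀ + 1ξ → 268 = 0 + 1ξ, giving ξ = 268 kmol.
Outlet amounts (n = n₀ + ν ξ):
  B: 327.3 − 1(268) = 59.3
  A: 0 + 1(268) = 268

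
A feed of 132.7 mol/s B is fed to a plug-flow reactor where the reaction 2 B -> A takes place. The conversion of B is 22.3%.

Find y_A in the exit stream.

0.125

B reacted = 0.223 × 132.7 = 29.59 mol/s; ν_B = −2, so ξ = 29.59/2 = 14.8 mol/s.
Outlet amounts (n = n₀ + ν ξ):
  B: 132.7 − 2(14.8) = 103.1
  A: 0 + 1(14.8) = 14.8
Total out = 117.9 mol/s; y_A = 14.8 / 117.9 = 0.1255.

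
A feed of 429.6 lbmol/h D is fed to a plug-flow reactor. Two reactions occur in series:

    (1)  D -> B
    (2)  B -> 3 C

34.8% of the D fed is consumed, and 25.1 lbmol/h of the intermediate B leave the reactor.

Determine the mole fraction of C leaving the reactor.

0.55

Conversion of D: D consumed = 1ξ₁ = 0.348 × 429.6 → ξ₁ = 149.5 lbmol/h.
B balance: n_B = 0 + 1ξ₁ − 1ξ₂ = 25.1 → ξ₂ = (1·149.5 − 25.1)/1 = 124.4 lbmol/h.
Outlet amounts (n = n₀ + Σ ν·ξ):
  D: 429.6 − 1(149.5) = 280.1
  B: 0 + 1(149.5) − 1(124.4) = 25.1
  C: 0 + 3(124.4) = 373.2
Total out = 678.4 lbmol/h; y_C = 373.2 / 678.4 = 0.5501.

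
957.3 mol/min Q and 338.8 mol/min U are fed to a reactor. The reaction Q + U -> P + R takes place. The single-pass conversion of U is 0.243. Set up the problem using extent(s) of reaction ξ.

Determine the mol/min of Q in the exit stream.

875 mol/min

U reacted = 0.243 × 338.8 = 82.33 mol/min; ν_U = −1, so ξ = 82.33/1 = 82.33 mol/min.
Outlet amounts (n = n₀ + ν ξ):
  Q: 957.3 − 1(82.33) = 875
  U: 338.8 − 1(82.33) = 256.5
  P: 0 + 1(82.33) = 82.33
  R: 0 + 1(82.33) = 82.33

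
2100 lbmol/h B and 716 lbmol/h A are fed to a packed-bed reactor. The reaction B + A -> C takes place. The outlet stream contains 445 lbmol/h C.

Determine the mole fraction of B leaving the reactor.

For C: n = n₀ + 1ξ → 445 = 0 + 1ξ, giving ξ = 445 lbmol/h.
Outlet amounts (n = n₀ + ν ξ):
  B: 2100 − 1(445) = 1655
  A: 716 − 1(445) = 271
  C: 0 + 1(445) = 445
Total out = 2371 lbmol/h; y_B = 1655 / 2371 = 0.698.

0.698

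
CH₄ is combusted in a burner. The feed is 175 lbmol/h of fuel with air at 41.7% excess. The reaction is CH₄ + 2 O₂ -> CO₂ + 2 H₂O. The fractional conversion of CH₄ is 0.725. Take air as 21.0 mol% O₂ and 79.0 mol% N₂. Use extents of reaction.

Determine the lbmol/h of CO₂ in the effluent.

127 lbmol/h

Stoichiometric O₂ = 2 × 175 = 350 lbmol/h; O₂ fed = 350 × 1.417 = 495.9 lbmol/h.
N₂ fed = 495.9 × 79/21 = 1866 lbmol/h.
Fuel reacted = 0.725 × 175 → ξ = 126.9 lbmol/h.
Outlet (n = n₀ + ν ξ):
  CH₄: 175 − 1(126.9) = 48.12
  O₂: 495.9 − 2(126.9) = 242.2
  N₂: 1866 (inert)
  CO₂: 0 + 1(126.9) = 126.9
  H₂O: 0 + 2(126.9) = 253.8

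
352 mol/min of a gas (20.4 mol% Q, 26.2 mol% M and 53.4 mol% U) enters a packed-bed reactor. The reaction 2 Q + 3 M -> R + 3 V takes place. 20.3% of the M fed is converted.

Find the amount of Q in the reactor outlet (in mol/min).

59.3 mol/min

M reacted = 0.203 × 92.22 = 18.72 mol/min; ν_M = −3, so ξ = 18.72/3 = 6.24 mol/min.
Outlet amounts (n = n₀ + ν ξ):
  Q: 71.81 − 2(6.24) = 59.33
  M: 92.22 − 3(6.24) = 73.5
  R: 0 + 1(6.24) = 6.24
  V: 0 + 3(6.24) = 18.72
  U: 188 (inert)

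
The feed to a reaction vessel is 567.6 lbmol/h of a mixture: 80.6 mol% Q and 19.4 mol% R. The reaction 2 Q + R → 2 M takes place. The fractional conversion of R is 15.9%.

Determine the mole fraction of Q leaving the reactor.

R reacted = 0.159 × 110.1 = 17.51 lbmol/h; ν_R = −1, so ξ = 17.51/1 = 17.51 lbmol/h.
Outlet amounts (n = n₀ + ν ξ):
  Q: 457.5 − 2(17.51) = 422.5
  R: 110.1 − 1(17.51) = 92.61
  M: 0 + 2(17.51) = 35.02
Total out = 550.1 lbmol/h; y_Q = 422.5 / 550.1 = 0.768.

0.768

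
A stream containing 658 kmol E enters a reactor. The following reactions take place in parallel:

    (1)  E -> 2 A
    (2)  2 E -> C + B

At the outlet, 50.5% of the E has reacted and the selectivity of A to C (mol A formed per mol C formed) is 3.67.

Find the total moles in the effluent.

817 kmol

Conversion of E: E consumed = 0.505 × 658 = 332.3 kmol = 1ξ₁ + 2ξ₂.
Selectivity: 2ξ₁ / (1ξ₂) = 3.67 → ξ₁ = 1.835 ξ₂.
Substitute: (1·1.835 + 2) ξ₂ = 332.3 → ξ₂ = 86.65 kmol, ξ₁ = 159 kmol.
Outlet amounts (n = n₀ + Σ ν·ξ):
  E: 658 − 1(159) − 2(86.65) = 325.7
  A: 0 + 2(159) = 318
  C: 0 + 1(86.65) = 86.65
  B: 0 + 1(86.65) = 86.65
Total out = 325.7 + 318 + 86.65 + 86.65 = 817 kmol.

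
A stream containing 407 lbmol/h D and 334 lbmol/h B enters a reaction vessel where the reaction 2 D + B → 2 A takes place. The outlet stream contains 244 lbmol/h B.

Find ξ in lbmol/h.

ξ = 90 lbmol/h

For B: n = n₀ − 1ξ → 244 = 334 − 1ξ, giving ξ = 90 lbmol/h.
Outlet amounts (n = n₀ + ν ξ):
  D: 407 − 2(90) = 227
  B: 334 − 1(90) = 244
  A: 0 + 2(90) = 180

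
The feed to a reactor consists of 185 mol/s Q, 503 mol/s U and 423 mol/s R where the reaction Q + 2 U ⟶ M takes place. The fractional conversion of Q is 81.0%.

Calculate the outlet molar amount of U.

203 mol/s

Q reacted = 0.81 × 185 = 149.9 mol/s; ν_Q = −1, so ξ = 149.9/1 = 149.9 mol/s.
Outlet amounts (n = n₀ + ν ξ):
  Q: 185 − 1(149.9) = 35.15
  U: 503 − 2(149.9) = 203.3
  M: 0 + 1(149.9) = 149.9
  R: 423 (inert)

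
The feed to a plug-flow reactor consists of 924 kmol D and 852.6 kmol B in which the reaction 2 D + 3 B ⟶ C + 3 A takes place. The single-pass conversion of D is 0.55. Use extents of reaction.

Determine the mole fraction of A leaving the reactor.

0.501

D reacted = 0.55 × 924 = 508.2 kmol; ν_D = −2, so ξ = 508.2/2 = 254.1 kmol.
Outlet amounts (n = n₀ + ν ξ):
  D: 924 − 2(254.1) = 415.8
  B: 852.6 − 3(254.1) = 90.3
  C: 0 + 1(254.1) = 254.1
  A: 0 + 3(254.1) = 762.3
Total out = 1522 kmol; y_A = 762.3 / 1522 = 0.5007.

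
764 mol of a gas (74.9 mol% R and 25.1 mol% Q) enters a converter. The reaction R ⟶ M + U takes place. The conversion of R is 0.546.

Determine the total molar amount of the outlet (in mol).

R reacted = 0.546 × 572.2 = 312.4 mol; ν_R = −1, so ξ = 312.4/1 = 312.4 mol.
Outlet amounts (n = n₀ + ν ξ):
  R: 572.2 − 1(312.4) = 259.8
  M: 0 + 1(312.4) = 312.4
  U: 0 + 1(312.4) = 312.4
  Q: 191.8 (inert)
Total out = 259.8 + 312.4 + 312.4 + 191.8 = 1076 mol.

1080 mol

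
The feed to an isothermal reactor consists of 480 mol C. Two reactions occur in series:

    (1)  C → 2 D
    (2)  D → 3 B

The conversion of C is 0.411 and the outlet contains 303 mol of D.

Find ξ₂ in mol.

Conversion of C: C consumed = 1ξ₁ = 0.411 × 480 → ξ₁ = 197.3 mol.
D balance: n_D = 0 + 2ξ₁ − 1ξ₂ = 303 → ξ₂ = (2·197.3 − 303)/1 = 91.56 mol.
Outlet amounts (n = n₀ + Σ ν·ξ):
  C: 480 − 1(197.3) = 282.7
  D: 0 + 2(197.3) − 1(91.56) = 303
  B: 0 + 3(91.56) = 274.7

ξ₂ = 91.6 mol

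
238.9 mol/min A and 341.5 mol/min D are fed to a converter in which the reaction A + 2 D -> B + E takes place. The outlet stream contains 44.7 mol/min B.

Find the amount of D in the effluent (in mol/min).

252 mol/min

For B: n = n₀ + 1ξ → 44.7 = 0 + 1ξ, giving ξ = 44.7 mol/min.
Outlet amounts (n = n₀ + ν ξ):
  A: 238.9 − 1(44.7) = 194.2
  D: 341.5 − 2(44.7) = 252.1
  B: 0 + 1(44.7) = 44.7
  E: 0 + 1(44.7) = 44.7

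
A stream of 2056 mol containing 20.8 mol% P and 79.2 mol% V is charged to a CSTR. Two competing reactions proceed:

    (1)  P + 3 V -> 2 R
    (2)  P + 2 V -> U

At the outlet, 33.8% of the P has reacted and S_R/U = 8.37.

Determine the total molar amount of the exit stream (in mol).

1770 mol

Conversion of P: P consumed = 0.338 × 427.6 = 144.5 mol = 1ξ₁ + 1ξ₂.
Selectivity: 2ξ₁ / (1ξ₂) = 8.37 → ξ₁ = 4.185 ξ₂.
Substitute: (1·4.185 + 1) ξ₂ = 144.5 → ξ₂ = 27.88 mol, ξ₁ = 116.7 mol.
Outlet amounts (n = n₀ + Σ ν·ξ):
  P: 427.6 − 1(116.7) − 1(27.88) = 283.1
  V: 1628 − 3(116.7) − 2(27.88) = 1223
  R: 0 + 2(116.7) = 233.3
  U: 0 + 1(27.88) = 27.88
Total out = 283.1 + 1223 + 233.3 + 27.88 = 1767 mol.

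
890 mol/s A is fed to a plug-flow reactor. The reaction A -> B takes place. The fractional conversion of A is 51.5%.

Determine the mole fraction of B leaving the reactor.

0.515

A reacted = 0.515 × 890 = 458.4 mol/s; ν_A = −1, so ξ = 458.4/1 = 458.4 mol/s.
Outlet amounts (n = n₀ + ν ξ):
  A: 890 − 1(458.4) = 431.6
  B: 0 + 1(458.4) = 458.4
Total out = 890 mol/s; y_B = 458.4 / 890 = 0.515.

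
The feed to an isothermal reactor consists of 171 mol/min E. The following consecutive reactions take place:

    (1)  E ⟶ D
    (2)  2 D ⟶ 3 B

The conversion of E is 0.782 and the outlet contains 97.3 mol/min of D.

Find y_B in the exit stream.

0.289

Conversion of E: E consumed = 1ξ₁ = 0.782 × 171 → ξ₁ = 133.7 mol/min.
D balance: n_D = 0 + 1ξ₁ − 2ξ₂ = 97.3 → ξ₂ = (1·133.7 − 97.3)/2 = 18.21 mol/min.
Outlet amounts (n = n₀ + Σ ν·ξ):
  E: 171 − 1(133.7) = 37.28
  D: 0 + 1(133.7) − 2(18.21) = 97.3
  B: 0 + 3(18.21) = 54.63
Total out = 189.2 mol/min; y_B = 54.63 / 189.2 = 0.2887.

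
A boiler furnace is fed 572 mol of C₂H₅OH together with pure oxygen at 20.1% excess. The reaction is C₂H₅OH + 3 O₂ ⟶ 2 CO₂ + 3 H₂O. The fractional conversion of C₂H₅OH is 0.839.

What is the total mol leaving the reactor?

3110 mol

Stoichiometric O₂ = 3 × 572 = 1716 mol; O₂ fed = 1716 × 1.201 = 2061 mol.
Fuel reacted = 0.839 × 572 → ξ = 479.9 mol.
Outlet (n = n₀ + ν ξ):
  C₂H₅OH: 572 − 1(479.9) = 92.09
  O₂: 2061 − 3(479.9) = 621.2
  CO₂: 0 + 2(479.9) = 959.8
  H₂O: 0 + 3(479.9) = 1440
Total out = 92.09 + 621.2 + 959.8 + 1440 = 3113 mol.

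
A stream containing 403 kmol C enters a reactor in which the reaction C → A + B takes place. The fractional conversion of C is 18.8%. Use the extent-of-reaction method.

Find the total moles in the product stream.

C reacted = 0.188 × 403 = 75.76 kmol; ν_C = −1, so ξ = 75.76/1 = 75.76 kmol.
Outlet amounts (n = n₀ + ν ξ):
  C: 403 − 1(75.76) = 327.2
  A: 0 + 1(75.76) = 75.76
  B: 0 + 1(75.76) = 75.76
Total out = 327.2 + 75.76 + 75.76 = 478.8 kmol.

479 kmol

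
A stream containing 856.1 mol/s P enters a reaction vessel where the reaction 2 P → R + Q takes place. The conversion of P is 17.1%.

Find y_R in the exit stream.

0.0855

P reacted = 0.171 × 856.1 = 146.4 mol/s; ν_P = −2, so ξ = 146.4/2 = 73.2 mol/s.
Outlet amounts (n = n₀ + ν ξ):
  P: 856.1 − 2(73.2) = 709.7
  R: 0 + 1(73.2) = 73.2
  Q: 0 + 1(73.2) = 73.2
Total out = 856.1 mol/s; y_R = 73.2 / 856.1 = 0.0855.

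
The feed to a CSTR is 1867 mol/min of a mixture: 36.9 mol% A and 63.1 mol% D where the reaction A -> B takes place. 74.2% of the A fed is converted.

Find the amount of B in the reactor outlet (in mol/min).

A reacted = 0.742 × 688.9 = 511.2 mol/min; ν_A = −1, so ξ = 511.2/1 = 511.2 mol/min.
Outlet amounts (n = n₀ + ν ξ):
  A: 688.9 − 1(511.2) = 177.7
  B: 0 + 1(511.2) = 511.2
  D: 1178 (inert)

511 mol/min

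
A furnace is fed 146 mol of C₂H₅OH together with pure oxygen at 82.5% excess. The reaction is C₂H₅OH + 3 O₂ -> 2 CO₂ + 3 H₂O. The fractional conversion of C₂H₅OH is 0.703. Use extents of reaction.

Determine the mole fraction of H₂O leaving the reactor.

0.294

Stoichiometric O₂ = 3 × 146 = 438 mol; O₂ fed = 438 × 1.825 = 799.4 mol.
Fuel reacted = 0.703 × 146 → ξ = 102.6 mol.
Outlet (n = n₀ + ν ξ):
  C₂H₅OH: 146 − 1(102.6) = 43.36
  O₂: 799.4 − 3(102.6) = 491.4
  CO₂: 0 + 2(102.6) = 205.3
  H₂O: 0 + 3(102.6) = 307.9
Total out = 1048 mol; y_H₂O = 307.9 / 1048 = 0.2938.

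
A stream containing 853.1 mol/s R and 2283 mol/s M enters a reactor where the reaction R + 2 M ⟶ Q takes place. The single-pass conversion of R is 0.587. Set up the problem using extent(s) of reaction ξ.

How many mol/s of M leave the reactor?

R reacted = 0.587 × 853.1 = 500.8 mol/s; ν_R = −1, so ξ = 500.8/1 = 500.8 mol/s.
Outlet amounts (n = n₀ + ν ξ):
  R: 853.1 − 1(500.8) = 352.3
  M: 2283 − 2(500.8) = 1281
  Q: 0 + 1(500.8) = 500.8

1280 mol/s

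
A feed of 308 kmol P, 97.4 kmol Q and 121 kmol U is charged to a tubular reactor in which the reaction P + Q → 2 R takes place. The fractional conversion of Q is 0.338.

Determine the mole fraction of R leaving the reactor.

0.125

Q reacted = 0.338 × 97.4 = 32.92 kmol; ν_Q = −1, so ξ = 32.92/1 = 32.92 kmol.
Outlet amounts (n = n₀ + ν ξ):
  P: 308 − 1(32.92) = 275.1
  Q: 97.4 − 1(32.92) = 64.48
  R: 0 + 2(32.92) = 65.84
  U: 121 (inert)
Total out = 526.4 kmol; y_R = 65.84 / 526.4 = 0.1251.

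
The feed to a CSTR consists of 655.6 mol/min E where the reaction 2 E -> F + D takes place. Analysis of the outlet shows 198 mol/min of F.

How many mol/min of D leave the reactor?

198 mol/min

For F: n = n₀ + 1ξ → 198 = 0 + 1ξ, giving ξ = 198 mol/min.
Outlet amounts (n = n₀ + ν ξ):
  E: 655.6 − 2(198) = 259.6
  F: 0 + 1(198) = 198
  D: 0 + 1(198) = 198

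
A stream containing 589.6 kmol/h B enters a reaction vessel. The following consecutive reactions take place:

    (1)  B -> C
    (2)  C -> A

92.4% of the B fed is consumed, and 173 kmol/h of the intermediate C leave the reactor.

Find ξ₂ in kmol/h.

Conversion of B: B consumed = 1ξ₁ = 0.924 × 589.6 → ξ₁ = 544.8 kmol/h.
C balance: n_C = 0 + 1ξ₁ − 1ξ₂ = 173 → ξ₂ = (1·544.8 − 173)/1 = 371.8 kmol/h.
Outlet amounts (n = n₀ + Σ ν·ξ):
  B: 589.6 − 1(544.8) = 44.81
  C: 0 + 1(544.8) − 1(371.8) = 173
  A: 0 + 1(371.8) = 371.8

ξ₂ = 372 kmol/h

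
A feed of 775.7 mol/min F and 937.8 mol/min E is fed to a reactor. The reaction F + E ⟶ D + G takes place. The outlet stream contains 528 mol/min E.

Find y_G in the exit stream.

For E: n = n₀ − 1ξ → 528 = 937.8 − 1ξ, giving ξ = 409.8 mol/min.
Outlet amounts (n = n₀ + ν ξ):
  F: 775.7 − 1(409.8) = 365.9
  E: 937.8 − 1(409.8) = 528
  D: 0 + 1(409.8) = 409.8
  G: 0 + 1(409.8) = 409.8
Total out = 1714 mol/min; y_G = 409.8 / 1714 = 0.2392.

0.239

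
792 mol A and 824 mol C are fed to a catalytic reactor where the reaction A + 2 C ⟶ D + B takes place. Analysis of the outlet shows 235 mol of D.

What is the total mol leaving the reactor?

For D: n = n₀ + 1ξ → 235 = 0 + 1ξ, giving ξ = 235 mol.
Outlet amounts (n = n₀ + ν ξ):
  A: 792 − 1(235) = 557
  C: 824 − 2(235) = 354
  D: 0 + 1(235) = 235
  B: 0 + 1(235) = 235
Total out = 557 + 354 + 235 + 235 = 1381 mol.

1380 mol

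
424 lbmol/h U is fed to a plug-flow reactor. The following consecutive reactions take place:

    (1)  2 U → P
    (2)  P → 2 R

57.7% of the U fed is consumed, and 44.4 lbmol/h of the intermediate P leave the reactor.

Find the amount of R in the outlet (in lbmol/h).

Conversion of U: U consumed = 2ξ₁ = 0.577 × 424 → ξ₁ = 122.3 lbmol/h.
P balance: n_P = 0 + 1ξ₁ − 1ξ₂ = 44.4 → ξ₂ = (1·122.3 − 44.4)/1 = 77.92 lbmol/h.
Outlet amounts (n = n₀ + Σ ν·ξ):
  U: 424 − 2(122.3) = 179.4
  P: 0 + 1(122.3) − 1(77.92) = 44.4
  R: 0 + 2(77.92) = 155.8

156 lbmol/h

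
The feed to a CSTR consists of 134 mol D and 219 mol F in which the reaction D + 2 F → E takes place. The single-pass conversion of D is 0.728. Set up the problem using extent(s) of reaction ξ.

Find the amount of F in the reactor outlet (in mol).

23.9 mol

D reacted = 0.728 × 134 = 97.55 mol; ν_D = −1, so ξ = 97.55/1 = 97.55 mol.
Outlet amounts (n = n₀ + ν ξ):
  D: 134 − 1(97.55) = 36.45
  F: 219 − 2(97.55) = 23.9
  E: 0 + 1(97.55) = 97.55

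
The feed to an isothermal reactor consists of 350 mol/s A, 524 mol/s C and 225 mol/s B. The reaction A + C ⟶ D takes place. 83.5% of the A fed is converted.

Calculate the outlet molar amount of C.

232 mol/s

A reacted = 0.835 × 350 = 292.2 mol/s; ν_A = −1, so ξ = 292.2/1 = 292.2 mol/s.
Outlet amounts (n = n₀ + ν ξ):
  A: 350 − 1(292.2) = 57.75
  C: 524 − 1(292.2) = 231.8
  D: 0 + 1(292.2) = 292.2
  B: 225 (inert)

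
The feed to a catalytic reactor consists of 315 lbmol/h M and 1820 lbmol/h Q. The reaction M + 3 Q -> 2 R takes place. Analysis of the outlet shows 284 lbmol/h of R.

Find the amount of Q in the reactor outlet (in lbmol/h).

1390 lbmol/h

For R: n = n₀ + 2ξ → 284 = 0 + 2ξ, giving ξ = 142 lbmol/h.
Outlet amounts (n = n₀ + ν ξ):
  M: 315 − 1(142) = 173
  Q: 1820 − 3(142) = 1394
  R: 0 + 2(142) = 284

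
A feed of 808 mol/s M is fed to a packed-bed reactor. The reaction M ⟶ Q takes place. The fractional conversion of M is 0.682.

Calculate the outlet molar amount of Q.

M reacted = 0.682 × 808 = 551.1 mol/s; ν_M = −1, so ξ = 551.1/1 = 551.1 mol/s.
Outlet amounts (n = n₀ + ν ξ):
  M: 808 − 1(551.1) = 256.9
  Q: 0 + 1(551.1) = 551.1

551 mol/s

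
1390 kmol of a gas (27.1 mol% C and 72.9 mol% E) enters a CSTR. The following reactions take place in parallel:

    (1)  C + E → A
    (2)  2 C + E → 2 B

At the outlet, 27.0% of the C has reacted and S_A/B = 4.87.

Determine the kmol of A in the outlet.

84.4 kmol

Conversion of C: C consumed = 0.27 × 376.7 = 101.7 kmol = 1ξ₁ + 2ξ₂.
Selectivity: 1ξ₁ / (2ξ₂) = 4.87 → ξ₁ = 9.74 ξ₂.
Substitute: (1·9.74 + 2) ξ₂ = 101.7 → ξ₂ = 8.663 kmol, ξ₁ = 84.38 kmol.
Outlet amounts (n = n₀ + Σ ν·ξ):
  C: 376.7 − 1(84.38) − 2(8.663) = 275
  E: 1013 − 1(84.38) − 1(8.663) = 920.3
  A: 0 + 1(84.38) = 84.38
  B: 0 + 2(8.663) = 17.33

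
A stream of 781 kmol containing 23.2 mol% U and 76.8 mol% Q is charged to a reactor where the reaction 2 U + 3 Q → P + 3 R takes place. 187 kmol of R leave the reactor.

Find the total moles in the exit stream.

For R: n = n₀ + 3ξ → 187 = 0 + 3ξ, giving ξ = 62.33 kmol.
Outlet amounts (n = n₀ + ν ξ):
  U: 181.2 − 2(62.33) = 56.53
  Q: 599.8 − 3(62.33) = 412.8
  P: 0 + 1(62.33) = 62.33
  R: 0 + 3(62.33) = 187
Total out = 56.53 + 412.8 + 62.33 + 187 = 718.7 kmol.

719 kmol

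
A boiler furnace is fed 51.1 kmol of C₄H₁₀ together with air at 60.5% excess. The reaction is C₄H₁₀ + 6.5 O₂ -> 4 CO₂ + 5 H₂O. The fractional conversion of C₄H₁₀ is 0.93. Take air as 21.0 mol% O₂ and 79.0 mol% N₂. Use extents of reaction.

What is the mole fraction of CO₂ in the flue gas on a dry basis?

Stoichiometric O₂ = 6.5 × 51.1 = 332.2 kmol; O₂ fed = 332.2 × 1.605 = 533.1 kmol.
N₂ fed = 533.1 × 79/21 = 2005 kmol.
Fuel reacted = 0.93 × 51.1 → ξ = 47.52 kmol.
Outlet (n = n₀ + ν ξ):
  C₄H₁₀: 51.1 − 1(47.52) = 3.577
  O₂: 533.1 − 6.5(47.52) = 224.2
  N₂: 2005 (inert)
  CO₂: 0 + 4(47.52) = 190.1
  H₂O: 0 + 5(47.52) = 237.6
Dry total = 2423 kmol; y_CO₂ (dry) = 190.1 / 2423 = 0.07844.

0.0784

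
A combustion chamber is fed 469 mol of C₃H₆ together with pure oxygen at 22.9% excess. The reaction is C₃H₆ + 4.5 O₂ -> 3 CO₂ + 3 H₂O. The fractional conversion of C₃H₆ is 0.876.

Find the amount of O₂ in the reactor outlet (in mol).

745 mol

Stoichiometric O₂ = 4.5 × 469 = 2110 mol; O₂ fed = 2110 × 1.229 = 2594 mol.
Fuel reacted = 0.876 × 469 → ξ = 410.8 mol.
Outlet (n = n₀ + ν ξ):
  C₃H₆: 469 − 1(410.8) = 58.16
  O₂: 2594 − 4.5(410.8) = 745
  CO₂: 0 + 3(410.8) = 1233
  H₂O: 0 + 3(410.8) = 1233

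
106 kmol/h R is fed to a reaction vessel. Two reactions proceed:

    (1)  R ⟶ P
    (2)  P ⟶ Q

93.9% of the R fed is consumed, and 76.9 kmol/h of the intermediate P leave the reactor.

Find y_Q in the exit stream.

Conversion of R: R consumed = 1ξ₁ = 0.939 × 106 → ξ₁ = 99.53 kmol/h.
P balance: n_P = 0 + 1ξ₁ − 1ξ₂ = 76.9 → ξ₂ = (1·99.53 − 76.9)/1 = 22.63 kmol/h.
Outlet amounts (n = n₀ + Σ ν·ξ):
  R: 106 − 1(99.53) = 6.466
  P: 0 + 1(99.53) − 1(22.63) = 76.9
  Q: 0 + 1(22.63) = 22.63
Total out = 106 kmol/h; y_Q = 22.63 / 106 = 0.2135.

0.214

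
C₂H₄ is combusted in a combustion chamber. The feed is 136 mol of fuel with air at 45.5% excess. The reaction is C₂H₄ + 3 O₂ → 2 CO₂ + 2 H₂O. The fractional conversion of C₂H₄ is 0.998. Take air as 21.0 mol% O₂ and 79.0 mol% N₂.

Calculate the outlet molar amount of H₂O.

Stoichiometric O₂ = 3 × 136 = 408 mol; O₂ fed = 408 × 1.455 = 593.6 mol.
N₂ fed = 593.6 × 79/21 = 2233 mol.
Fuel reacted = 0.998 × 136 → ξ = 135.7 mol.
Outlet (n = n₀ + ν ξ):
  C₂H₄: 136 − 1(135.7) = 0.272
  O₂: 593.6 − 3(135.7) = 186.5
  N₂: 2233 (inert)
  CO₂: 0 + 2(135.7) = 271.5
  H₂O: 0 + 2(135.7) = 271.5

271 mol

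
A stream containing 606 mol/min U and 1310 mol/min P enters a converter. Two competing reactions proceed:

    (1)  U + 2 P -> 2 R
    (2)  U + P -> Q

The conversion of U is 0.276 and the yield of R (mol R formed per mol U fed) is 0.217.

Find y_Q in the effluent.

0.058

Yield of R: 2ξ₁ / 606 = 0.217 → ξ₁ = 65.75 mol/min.
Conversion of U: 1ξ₁ + 1ξ₂ = 0.276 × 606 = 167.3 → ξ₂ = 101.5 mol/min.
Outlet amounts (n = n₀ + Σ ν·ξ):
  U: 606 − 1(65.75) − 1(101.5) = 438.7
  P: 1310 − 2(65.75) − 1(101.5) = 1077
  R: 0 + 2(65.75) = 131.5
  Q: 0 + 1(101.5) = 101.5
Total out = 1749 mol/min; y_Q = 101.5 / 1749 = 0.05804.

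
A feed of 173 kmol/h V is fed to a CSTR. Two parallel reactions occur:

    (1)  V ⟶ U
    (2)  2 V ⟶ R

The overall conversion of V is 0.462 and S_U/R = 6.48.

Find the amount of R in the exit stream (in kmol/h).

Conversion of V: V consumed = 0.462 × 173 = 79.93 kmol/h = 1ξ₁ + 2ξ₂.
Selectivity: 1ξ₁ / (1ξ₂) = 6.48 → ξ₁ = 6.48 ξ₂.
Substitute: (1·6.48 + 2) ξ₂ = 79.93 → ξ₂ = 9.425 kmol/h, ξ₁ = 61.08 kmol/h.
Outlet amounts (n = n₀ + Σ ν·ξ):
  V: 173 − 1(61.08) − 2(9.425) = 93.07
  U: 0 + 1(61.08) = 61.08
  R: 0 + 1(9.425) = 9.425

9.43 kmol/h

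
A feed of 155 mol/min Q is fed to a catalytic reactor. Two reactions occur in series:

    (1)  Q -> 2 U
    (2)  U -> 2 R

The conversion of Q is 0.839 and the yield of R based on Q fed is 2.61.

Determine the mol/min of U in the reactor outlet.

57.8 mol/min

Conversion of Q: Q consumed = 1ξ₁ = 0.839 × 155 → ξ₁ = 130 mol/min.
Yield of R: 2ξ₂ / 155 = 2.61 → ξ₂ = 202.3 mol/min.
Outlet amounts (n = n₀ + Σ ν·ξ):
  Q: 155 − 1(130) = 24.96
  U: 0 + 2(130) − 1(202.3) = 57.81
  R: 0 + 2(202.3) = 404.5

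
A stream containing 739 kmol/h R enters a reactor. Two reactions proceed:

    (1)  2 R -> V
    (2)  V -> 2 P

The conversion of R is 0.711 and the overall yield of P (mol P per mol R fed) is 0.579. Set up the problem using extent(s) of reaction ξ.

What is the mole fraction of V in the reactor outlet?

0.0707

Conversion of R: R consumed = 2ξ₁ = 0.711 × 739 → ξ₁ = 262.7 kmol/h.
Yield of P: 2ξ₂ / 739 = 0.579 → ξ₂ = 213.9 kmol/h.
Outlet amounts (n = n₀ + Σ ν·ξ):
  R: 739 − 2(262.7) = 213.6
  V: 0 + 1(262.7) − 1(213.9) = 48.77
  P: 0 + 2(213.9) = 427.9
Total out = 690.2 kmol/h; y_V = 48.77 / 690.2 = 0.07066.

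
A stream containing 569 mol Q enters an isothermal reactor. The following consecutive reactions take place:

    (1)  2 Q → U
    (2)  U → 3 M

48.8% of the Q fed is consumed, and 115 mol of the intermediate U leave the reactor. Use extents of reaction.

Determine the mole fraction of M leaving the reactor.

0.15

Conversion of Q: Q consumed = 2ξ₁ = 0.488 × 569 → ξ₁ = 138.8 mol.
U balance: n_U = 0 + 1ξ₁ − 1ξ₂ = 115 → ξ₂ = (1·138.8 − 115)/1 = 23.84 mol.
Outlet amounts (n = n₀ + Σ ν·ξ):
  Q: 569 − 2(138.8) = 291.3
  U: 0 + 1(138.8) − 1(23.84) = 115
  M: 0 + 3(23.84) = 71.51
Total out = 477.8 mol; y_M = 71.51 / 477.8 = 0.1496.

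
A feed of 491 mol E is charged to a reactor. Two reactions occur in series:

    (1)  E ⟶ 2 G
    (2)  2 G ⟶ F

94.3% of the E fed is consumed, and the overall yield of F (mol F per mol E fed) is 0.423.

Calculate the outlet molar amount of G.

511 mol

Conversion of E: E consumed = 1ξ₁ = 0.943 × 491 → ξ₁ = 463 mol.
Yield of F: 1ξ₂ / 491 = 0.423 → ξ₂ = 207.7 mol.
Outlet amounts (n = n₀ + Σ ν·ξ):
  E: 491 − 1(463) = 27.99
  G: 0 + 2(463) − 2(207.7) = 510.6
  F: 0 + 1(207.7) = 207.7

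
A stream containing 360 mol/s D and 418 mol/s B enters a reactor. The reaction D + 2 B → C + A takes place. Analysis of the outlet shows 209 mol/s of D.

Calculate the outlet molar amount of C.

151 mol/s

For D: n = n₀ − 1ξ → 209 = 360 − 1ξ, giving ξ = 151 mol/s.
Outlet amounts (n = n₀ + ν ξ):
  D: 360 − 1(151) = 209
  B: 418 − 2(151) = 116
  C: 0 + 1(151) = 151
  A: 0 + 1(151) = 151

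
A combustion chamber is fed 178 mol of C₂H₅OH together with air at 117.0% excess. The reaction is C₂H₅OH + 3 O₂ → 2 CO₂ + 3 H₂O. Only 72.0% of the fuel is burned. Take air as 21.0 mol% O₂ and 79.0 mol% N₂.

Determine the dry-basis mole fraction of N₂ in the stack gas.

Stoichiometric O₂ = 3 × 178 = 534 mol; O₂ fed = 534 × 2.170 = 1159 mol.
N₂ fed = 1159 × 79/21 = 4359 mol.
Fuel reacted = 0.72 × 178 → ξ = 128.2 mol.
Outlet (n = n₀ + ν ξ):
  C₂H₅OH: 178 − 1(128.2) = 49.84
  O₂: 1159 − 3(128.2) = 774.3
  N₂: 4359 (inert)
  CO₂: 0 + 2(128.2) = 256.3
  H₂O: 0 + 3(128.2) = 384.5
Dry total = 5440 mol; y_N₂ (dry) = 4359 / 5440 = 0.8014.

0.801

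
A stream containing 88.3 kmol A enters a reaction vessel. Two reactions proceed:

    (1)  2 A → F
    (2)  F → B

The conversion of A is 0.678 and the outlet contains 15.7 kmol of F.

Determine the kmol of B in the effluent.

Conversion of A: A consumed = 2ξ₁ = 0.678 × 88.3 → ξ₁ = 29.93 kmol.
F balance: n_F = 0 + 1ξ₁ − 1ξ₂ = 15.7 → ξ₂ = (1·29.93 − 15.7)/1 = 14.23 kmol.
Outlet amounts (n = n₀ + Σ ν·ξ):
  A: 88.3 − 2(29.93) = 28.43
  F: 0 + 1(29.93) − 1(14.23) = 15.7
  B: 0 + 1(14.23) = 14.23

14.2 kmol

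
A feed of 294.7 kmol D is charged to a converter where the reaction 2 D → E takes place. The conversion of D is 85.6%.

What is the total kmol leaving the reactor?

D reacted = 0.856 × 294.7 = 252.3 kmol; ν_D = −2, so ξ = 252.3/2 = 126.1 kmol.
Outlet amounts (n = n₀ + ν ξ):
  D: 294.7 − 2(126.1) = 42.44
  E: 0 + 1(126.1) = 126.1
Total out = 42.44 + 126.1 = 168.6 kmol.

169 kmol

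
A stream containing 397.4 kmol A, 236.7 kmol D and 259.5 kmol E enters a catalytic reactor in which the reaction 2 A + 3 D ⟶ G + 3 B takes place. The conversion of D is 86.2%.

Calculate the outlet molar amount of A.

261 kmol

D reacted = 0.862 × 236.7 = 204 kmol; ν_D = −3, so ξ = 204/3 = 68.01 kmol.
Outlet amounts (n = n₀ + ν ξ):
  A: 397.4 − 2(68.01) = 261.4
  D: 236.7 − 3(68.01) = 32.66
  G: 0 + 1(68.01) = 68.01
  B: 0 + 3(68.01) = 204
  E: 259.5 (inert)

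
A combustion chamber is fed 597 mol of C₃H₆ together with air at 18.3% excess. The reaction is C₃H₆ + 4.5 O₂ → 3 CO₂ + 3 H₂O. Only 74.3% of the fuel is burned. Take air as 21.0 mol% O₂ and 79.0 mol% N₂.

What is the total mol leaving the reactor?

16000 mol

Stoichiometric O₂ = 4.5 × 597 = 2686 mol; O₂ fed = 2686 × 1.183 = 3178 mol.
N₂ fed = 3178 × 79/21 = 11960 mol.
Fuel reacted = 0.743 × 597 → ξ = 443.6 mol.
Outlet (n = n₀ + ν ξ):
  C₃H₆: 597 − 1(443.6) = 153.4
  O₂: 3178 − 4.5(443.6) = 1182
  N₂: 11960 (inert)
  CO₂: 0 + 3(443.6) = 1331
  H₂O: 0 + 3(443.6) = 1331
Total out = 153.4 + 1182 + 11960 + 1331 + 1331 = 15950 mol.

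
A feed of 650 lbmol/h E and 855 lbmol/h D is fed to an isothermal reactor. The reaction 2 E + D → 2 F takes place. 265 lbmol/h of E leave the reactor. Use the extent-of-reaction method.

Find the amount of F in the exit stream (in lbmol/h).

385 lbmol/h

For E: n = n₀ − 2ξ → 265 = 650 − 2ξ, giving ξ = 192.5 lbmol/h.
Outlet amounts (n = n₀ + ν ξ):
  E: 650 − 2(192.5) = 265
  D: 855 − 1(192.5) = 662.5
  F: 0 + 2(192.5) = 385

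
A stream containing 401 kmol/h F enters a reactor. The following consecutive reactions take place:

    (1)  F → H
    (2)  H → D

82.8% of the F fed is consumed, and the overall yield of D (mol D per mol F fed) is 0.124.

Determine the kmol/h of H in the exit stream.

282 kmol/h

Conversion of F: F consumed = 1ξ₁ = 0.828 × 401 → ξ₁ = 332 kmol/h.
Yield of D: 1ξ₂ / 401 = 0.124 → ξ₂ = 49.72 kmol/h.
Outlet amounts (n = n₀ + Σ ν·ξ):
  F: 401 − 1(332) = 68.97
  H: 0 + 1(332) − 1(49.72) = 282.3
  D: 0 + 1(49.72) = 49.72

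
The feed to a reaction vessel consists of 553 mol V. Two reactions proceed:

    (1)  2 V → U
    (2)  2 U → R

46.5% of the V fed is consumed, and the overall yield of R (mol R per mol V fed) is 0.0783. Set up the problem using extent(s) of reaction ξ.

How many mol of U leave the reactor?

42 mol

Conversion of V: V consumed = 2ξ₁ = 0.465 × 553 → ξ₁ = 128.6 mol.
Yield of R: 1ξ₂ / 553 = 0.0783 → ξ₂ = 43.3 mol.
Outlet amounts (n = n₀ + Σ ν·ξ):
  V: 553 − 2(128.6) = 295.9
  U: 0 + 1(128.6) − 2(43.3) = 41.97
  R: 0 + 1(43.3) = 43.3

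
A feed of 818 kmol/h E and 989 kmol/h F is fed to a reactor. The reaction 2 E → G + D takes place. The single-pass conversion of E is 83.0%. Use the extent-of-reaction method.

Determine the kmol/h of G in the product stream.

E reacted = 0.83 × 818 = 678.9 kmol/h; ν_E = −2, so ξ = 678.9/2 = 339.5 kmol/h.
Outlet amounts (n = n₀ + ν ξ):
  E: 818 − 2(339.5) = 139.1
  G: 0 + 1(339.5) = 339.5
  D: 0 + 1(339.5) = 339.5
  F: 989 (inert)

339 kmol/h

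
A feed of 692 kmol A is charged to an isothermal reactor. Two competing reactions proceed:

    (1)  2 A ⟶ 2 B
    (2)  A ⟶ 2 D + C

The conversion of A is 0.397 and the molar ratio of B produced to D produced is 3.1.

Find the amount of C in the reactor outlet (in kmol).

38.2 kmol

Conversion of A: A consumed = 0.397 × 692 = 274.7 kmol = 2ξ₁ + 1ξ₂.
Selectivity: 2ξ₁ / (2ξ₂) = 3.1 → ξ₁ = 3.1 ξ₂.
Substitute: (2·3.1 + 1) ξ₂ = 274.7 → ξ₂ = 38.16 kmol, ξ₁ = 118.3 kmol.
Outlet amounts (n = n₀ + Σ ν·ξ):
  A: 692 − 2(118.3) − 1(38.16) = 417.3
  B: 0 + 2(118.3) = 236.6
  D: 0 + 2(38.16) = 76.31
  C: 0 + 1(38.16) = 38.16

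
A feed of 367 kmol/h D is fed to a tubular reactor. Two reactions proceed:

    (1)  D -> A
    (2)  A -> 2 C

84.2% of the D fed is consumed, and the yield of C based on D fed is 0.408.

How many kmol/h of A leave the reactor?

Conversion of D: D consumed = 1ξ₁ = 0.842 × 367 → ξ₁ = 309 kmol/h.
Yield of C: 2ξ₂ / 367 = 0.408 → ξ₂ = 74.87 kmol/h.
Outlet amounts (n = n₀ + Σ ν·ξ):
  D: 367 − 1(309) = 57.99
  A: 0 + 1(309) − 1(74.87) = 234.1
  C: 0 + 2(74.87) = 149.7

234 kmol/h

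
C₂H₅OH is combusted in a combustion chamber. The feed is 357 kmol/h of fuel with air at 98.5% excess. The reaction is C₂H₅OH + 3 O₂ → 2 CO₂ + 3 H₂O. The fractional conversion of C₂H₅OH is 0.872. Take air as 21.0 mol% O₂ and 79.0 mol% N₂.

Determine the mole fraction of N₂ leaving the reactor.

Stoichiometric O₂ = 3 × 357 = 1071 kmol/h; O₂ fed = 1071 × 1.985 = 2126 kmol/h.
N₂ fed = 2126 × 79/21 = 7998 kmol/h.
Fuel reacted = 0.872 × 357 → ξ = 311.3 kmol/h.
Outlet (n = n₀ + ν ξ):
  C₂H₅OH: 357 − 1(311.3) = 45.7
  O₂: 2126 − 3(311.3) = 1192
  N₂: 7998 (inert)
  CO₂: 0 + 2(311.3) = 622.6
  H₂O: 0 + 3(311.3) = 933.9
Total out = 10790 kmol/h; y_N₂ = 7998 / 10790 = 0.7411.

0.741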